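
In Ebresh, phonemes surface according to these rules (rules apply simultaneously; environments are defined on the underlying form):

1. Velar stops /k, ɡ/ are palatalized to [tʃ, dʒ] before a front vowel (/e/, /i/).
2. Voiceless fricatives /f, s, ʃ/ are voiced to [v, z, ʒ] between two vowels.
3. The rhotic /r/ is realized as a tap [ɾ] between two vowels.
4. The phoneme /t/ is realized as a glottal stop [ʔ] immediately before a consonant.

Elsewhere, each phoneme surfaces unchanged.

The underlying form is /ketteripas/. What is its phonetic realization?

/k/ (word-initial): before a front vowel, so rule 1 applies → [tʃ].
/e/ stays [e].
/t/ — between /e/ and /t/, immediately before a consonant — surfaces as [ʔ] (rule 4).
/t/ — between /t/ and /e/; rule 4 does not apply here → [t].
/e/ (between /t/ and /r/): no rule targets it → [e].
/r/ meets the environment for rule 3 (between two vowels) → [ɾ].
/i/ (between /r/ and /p/) is unaffected → [i].
/p/ stays [p].
/a/ — not in any rule's target class → [a].
/s/ (word-final): rule 2 targets it, but not between two vowels → unchanged [s].

[tʃeʔteɾipas]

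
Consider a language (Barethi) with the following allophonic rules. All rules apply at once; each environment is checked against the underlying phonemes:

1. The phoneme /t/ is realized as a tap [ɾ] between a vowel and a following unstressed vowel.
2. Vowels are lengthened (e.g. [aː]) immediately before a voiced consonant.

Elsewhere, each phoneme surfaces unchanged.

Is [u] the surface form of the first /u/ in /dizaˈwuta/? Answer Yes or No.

/u/ (between /w/ and /t/): rule 2 targets it, but not before a voiced consonant → unchanged [u].
The actual realization is [u], which matches [u].

Yes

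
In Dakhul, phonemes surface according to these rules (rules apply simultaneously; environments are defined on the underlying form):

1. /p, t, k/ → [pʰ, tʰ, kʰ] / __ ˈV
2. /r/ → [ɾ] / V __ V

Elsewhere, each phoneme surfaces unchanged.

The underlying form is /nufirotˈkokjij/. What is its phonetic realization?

[nufiɾotˈkʰokjij]

/n/ — not in any rule's target class → [n].
/u/ (between /n/ and /f/) is unaffected → [u].
/f/ (between /u/ and /i/): no rule targets it → [f].
/i/ (between /f/ and /r/) is unaffected → [i].
/r/ meets the environment for rule 2 (between two vowels) → [ɾ].
/o/ stays [o].
/t/ — between /o/ and /k/; rule 1 does not apply here → [t].
/k/ (between /t/ and /o/) occurs immediately before a stressed vowel → [kʰ] by rule 1.
/o/ — not in any rule's target class → [o].
/k/ (between /o/ and /j/) is in the target of rule 1 but the environment (immediately before a stressed vowel) is not met → [k].
/j/ (between /k/ and /i/) is unaffected → [j].
/i/ — not in any rule's target class → [i].
/j/ — not in any rule's target class → [j].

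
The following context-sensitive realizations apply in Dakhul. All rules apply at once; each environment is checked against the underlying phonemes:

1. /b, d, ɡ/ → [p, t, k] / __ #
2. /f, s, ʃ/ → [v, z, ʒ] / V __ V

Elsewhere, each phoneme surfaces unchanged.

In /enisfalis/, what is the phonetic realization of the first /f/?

/f/ (between /s/ and /a/): rule 2 targets it, but not between two vowels → unchanged [f].

[f]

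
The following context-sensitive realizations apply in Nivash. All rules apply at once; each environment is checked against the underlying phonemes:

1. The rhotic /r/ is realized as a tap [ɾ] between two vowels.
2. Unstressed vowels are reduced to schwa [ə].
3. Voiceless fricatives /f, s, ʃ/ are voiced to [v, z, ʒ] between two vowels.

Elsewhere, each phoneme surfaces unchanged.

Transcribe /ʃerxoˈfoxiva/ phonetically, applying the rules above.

[ʃərxəˈvoxəvə]

/ʃ/ (word-initial): rule 3 targets it, but not between two vowels → unchanged [ʃ].
/e/ (between /ʃ/ and /r/) occurs in an unstressed syllable → [ə] by rule 2.
/r/ (between /e/ and /x/) is in the target of rule 1 but the environment (between two vowels) is not met → [r].
/x/ (between /r/ and /o/): no rule targets it → [x].
/o/ (between /x/ and /f/): in an unstressed syllable, so rule 2 applies → [ə].
/f/ (between /o/ and /o/): between two vowels, so rule 3 applies → [v].
/o/ (between /f/ and /x/) is in the target of rule 2 but the environment (in an unstressed syllable) is not met → [o].
/x/ stays [x].
/i/ meets the environment for rule 2 (in an unstressed syllable) → [ə].
/v/ stays [v].
/a/ — word-final, in an unstressed syllable — surfaces as [ə] (rule 2).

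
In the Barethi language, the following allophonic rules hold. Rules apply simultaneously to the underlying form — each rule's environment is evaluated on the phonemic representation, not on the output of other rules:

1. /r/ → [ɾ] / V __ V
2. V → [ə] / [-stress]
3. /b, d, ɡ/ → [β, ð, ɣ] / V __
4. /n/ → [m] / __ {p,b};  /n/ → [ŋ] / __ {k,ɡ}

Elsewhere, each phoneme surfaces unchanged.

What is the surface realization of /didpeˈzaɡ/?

[dəðpəˈzaɣ]

/d/ (word-initial): rule 3 targets it, but not immediately after a vowel → unchanged [d].
Rule 2 applies to /i/ (between /d/ and /d/: in an unstressed syllable) → [ə].
Rule 3 applies to /d/ (between /i/ and /p/: immediately after a vowel) → [ð].
/p/ stays [p].
/e/ (between /p/ and /z/) occurs in an unstressed syllable → [ə] by rule 2.
/z/ stays [z].
/a/ (between /z/ and /ɡ/) fails the environment for rule 2, so it stays [a].
/ɡ/ — word-final, immediately after a vowel — surfaces as [ɣ] (rule 3).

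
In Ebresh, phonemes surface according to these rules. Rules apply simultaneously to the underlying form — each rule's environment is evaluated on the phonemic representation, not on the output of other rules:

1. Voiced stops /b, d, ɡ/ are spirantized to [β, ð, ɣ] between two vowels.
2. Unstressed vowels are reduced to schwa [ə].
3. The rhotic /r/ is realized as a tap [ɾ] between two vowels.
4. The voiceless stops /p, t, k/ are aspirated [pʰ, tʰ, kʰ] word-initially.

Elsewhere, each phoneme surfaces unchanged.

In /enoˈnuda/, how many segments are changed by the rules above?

Segments that undergo a rule: /e/ → [ə] (rule 2); /o/ → [ə] (rule 2); /d/ → [ð] (rule 1); /a/ → [ə] (rule 2).
All other segments surface unchanged.

4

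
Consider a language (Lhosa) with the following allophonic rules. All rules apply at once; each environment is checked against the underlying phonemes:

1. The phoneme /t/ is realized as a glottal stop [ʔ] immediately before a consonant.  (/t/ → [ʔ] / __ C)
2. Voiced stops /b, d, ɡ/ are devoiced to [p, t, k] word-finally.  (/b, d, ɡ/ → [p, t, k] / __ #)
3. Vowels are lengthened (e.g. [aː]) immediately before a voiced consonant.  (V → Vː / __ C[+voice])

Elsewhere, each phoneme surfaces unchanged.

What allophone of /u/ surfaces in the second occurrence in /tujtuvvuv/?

[uː]

/u/ (between /t/ and /v/) occurs before a voiced consonant → [uː] by rule 3.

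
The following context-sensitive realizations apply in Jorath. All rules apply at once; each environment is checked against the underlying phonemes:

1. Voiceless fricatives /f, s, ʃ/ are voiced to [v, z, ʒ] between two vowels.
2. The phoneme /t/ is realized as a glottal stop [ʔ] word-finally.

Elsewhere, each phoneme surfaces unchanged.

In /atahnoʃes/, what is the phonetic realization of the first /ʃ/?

[ʒ]

/ʃ/ (between /o/ and /e/): between two vowels, so rule 1 applies → [ʒ].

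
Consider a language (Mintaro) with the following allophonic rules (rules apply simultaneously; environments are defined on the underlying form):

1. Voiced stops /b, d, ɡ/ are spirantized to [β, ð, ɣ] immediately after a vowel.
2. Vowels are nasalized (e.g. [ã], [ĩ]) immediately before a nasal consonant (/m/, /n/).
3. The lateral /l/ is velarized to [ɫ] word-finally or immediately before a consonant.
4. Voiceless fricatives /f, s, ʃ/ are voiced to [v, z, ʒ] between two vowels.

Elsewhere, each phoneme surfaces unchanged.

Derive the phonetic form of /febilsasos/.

[feβiɫsazos]

/f/ — word-initial; rule 4 does not apply here → [f].
/e/ — between /f/ and /b/; rule 2 does not apply here → [e].
/b/ meets the environment for rule 1 (immediately after a vowel) → [β].
/i/ (between /b/ and /l/): rule 2 targets it, but not before a nasal consonant → unchanged [i].
/l/ meets the environment for rule 3 (word-finally or immediately before a consonant) → [ɫ].
/s/ — between /l/ and /a/; rule 4 does not apply here → [s].
/a/ — between /s/ and /s/; rule 2 does not apply here → [a].
/s/ meets the environment for rule 4 (between two vowels) → [z].
/o/ — between /s/ and /s/; rule 2 does not apply here → [o].
/s/ (word-final) is in the target of rule 4 but the environment (between two vowels) is not met → [s].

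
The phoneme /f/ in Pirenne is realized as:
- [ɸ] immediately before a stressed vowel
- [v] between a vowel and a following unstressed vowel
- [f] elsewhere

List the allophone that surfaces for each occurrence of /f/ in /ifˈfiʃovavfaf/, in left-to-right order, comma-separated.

[f], [ɸ], [f], [f]

Occurrence 1 (position 2): no conditioning environment matches → elsewhere allophone [f].
Occurrence 2 (position 3): immediately before a stressed vowel → [ɸ].
Occurrence 3 (position 10): no conditioning environment matches → elsewhere allophone [f].
Occurrence 4 (position 12): no conditioning environment matches → elsewhere allophone [f].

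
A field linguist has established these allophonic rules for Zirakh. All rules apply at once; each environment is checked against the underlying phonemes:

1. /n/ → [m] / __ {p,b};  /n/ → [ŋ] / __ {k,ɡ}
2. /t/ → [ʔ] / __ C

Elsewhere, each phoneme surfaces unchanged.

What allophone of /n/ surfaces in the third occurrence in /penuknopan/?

[n]

/n/ (word-final): rule 1 targets it, but not before a labial or velar stop → unchanged [n].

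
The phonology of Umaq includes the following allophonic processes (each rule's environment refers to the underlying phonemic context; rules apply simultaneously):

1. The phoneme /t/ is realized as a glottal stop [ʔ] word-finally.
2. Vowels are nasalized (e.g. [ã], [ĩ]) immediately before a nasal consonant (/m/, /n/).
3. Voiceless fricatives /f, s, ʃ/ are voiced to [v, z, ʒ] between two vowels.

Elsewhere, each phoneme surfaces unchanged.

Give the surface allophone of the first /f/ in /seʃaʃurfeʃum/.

/f/ (between /r/ and /e/) fails the environment for rule 3, so it stays [f].

[f]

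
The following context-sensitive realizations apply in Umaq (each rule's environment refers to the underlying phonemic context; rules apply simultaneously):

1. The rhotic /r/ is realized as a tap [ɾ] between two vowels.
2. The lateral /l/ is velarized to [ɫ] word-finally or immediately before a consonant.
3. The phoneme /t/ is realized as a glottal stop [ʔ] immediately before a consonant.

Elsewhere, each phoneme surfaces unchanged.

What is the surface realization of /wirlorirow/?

/r/ — between /i/ and /l/; rule 1 does not apply here → [r].
/l/ (between /r/ and /o/): rule 2 targets it, but not word-finally or immediately before a consonant → unchanged [l].
/r/ (between /o/ and /i/) occurs between two vowels → [ɾ] by rule 1.
/r/ (between /i/ and /o/) occurs between two vowels → [ɾ] by rule 1.

[wirloɾiɾow]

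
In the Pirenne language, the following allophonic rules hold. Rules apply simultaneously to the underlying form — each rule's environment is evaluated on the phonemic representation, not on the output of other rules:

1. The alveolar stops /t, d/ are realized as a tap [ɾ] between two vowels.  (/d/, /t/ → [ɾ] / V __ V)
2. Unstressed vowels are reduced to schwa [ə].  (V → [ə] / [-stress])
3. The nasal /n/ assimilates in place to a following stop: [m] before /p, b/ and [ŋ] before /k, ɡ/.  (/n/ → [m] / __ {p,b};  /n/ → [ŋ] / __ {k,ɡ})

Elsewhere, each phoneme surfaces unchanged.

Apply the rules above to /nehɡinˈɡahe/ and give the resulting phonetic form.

/n/ (word-initial): rule 3 targets it, but not before a labial or velar stop → unchanged [n].
/e/ meets the environment for rule 2 (in an unstressed syllable) → [ə].
/h/ (between /e/ and /ɡ/): no rule targets it → [h].
/ɡ/ (between /h/ and /i/): no rule targets it → [ɡ].
/i/ (between /ɡ/ and /n/) occurs in an unstressed syllable → [ə] by rule 2.
Rule 3 applies to /n/ (between /i/ and /ɡ/: before a labial or velar stop) → [ŋ].
/ɡ/ (between /n/ and /a/) is unaffected → [ɡ].
/a/ (between /ɡ/ and /h/) fails the environment for rule 2, so it stays [a].
/h/ — not in any rule's target class → [h].
/e/ (word-final): in an unstressed syllable, so rule 2 applies → [ə].

[nəhɡəŋˈɡahə]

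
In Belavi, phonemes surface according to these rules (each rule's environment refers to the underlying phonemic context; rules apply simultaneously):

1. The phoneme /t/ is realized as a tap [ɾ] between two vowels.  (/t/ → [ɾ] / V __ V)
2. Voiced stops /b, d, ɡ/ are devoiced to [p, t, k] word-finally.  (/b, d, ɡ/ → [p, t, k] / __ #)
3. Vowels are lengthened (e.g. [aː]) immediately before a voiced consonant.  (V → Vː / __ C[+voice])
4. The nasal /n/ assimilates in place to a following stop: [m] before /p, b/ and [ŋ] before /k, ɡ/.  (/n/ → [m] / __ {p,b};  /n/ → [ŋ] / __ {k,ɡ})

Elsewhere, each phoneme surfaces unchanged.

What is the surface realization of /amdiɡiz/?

/a/ — word-initial, before a voiced consonant — surfaces as [aː] (rule 3).
/m/ (between /a/ and /d/): no rule targets it → [m].
/d/ (between /m/ and /i/) is in the target of rule 2 but the environment (word-finally) is not met → [d].
/i/ — between /d/ and /ɡ/, before a voiced consonant — surfaces as [iː] (rule 3).
/ɡ/ (between /i/ and /i/) is in the target of rule 2 but the environment (word-finally) is not met → [ɡ].
/i/ (between /ɡ/ and /z/): before a voiced consonant, so rule 3 applies → [iː].
/z/ (word-final) is unaffected → [z].

[aːmdiːɡiːz]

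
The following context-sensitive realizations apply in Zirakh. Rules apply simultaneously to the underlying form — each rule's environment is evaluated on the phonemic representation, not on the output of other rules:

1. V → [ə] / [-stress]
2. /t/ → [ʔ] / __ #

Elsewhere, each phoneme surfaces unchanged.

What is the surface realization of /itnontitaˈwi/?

Rule 1 applies to /i/ (word-initial: in an unstressed syllable) → [ə].
/t/ (between /i/ and /n/): rule 2 targets it, but not word-finally → unchanged [t].
/n/ — not in any rule's target class → [n].
/o/ meets the environment for rule 1 (in an unstressed syllable) → [ə].
/n/ (between /o/ and /t/) is unaffected → [n].
/t/ (between /n/ and /i/) fails the environment for rule 2, so it stays [t].
/i/ meets the environment for rule 1 (in an unstressed syllable) → [ə].
/t/ — between /i/ and /a/; rule 2 does not apply here → [t].
Rule 1 applies to /a/ (between /t/ and /w/: in an unstressed syllable) → [ə].
/w/ stays [w].
/i/ (word-final) is in the target of rule 1 but the environment (in an unstressed syllable) is not met → [i].

[ətnəntətəˈwi]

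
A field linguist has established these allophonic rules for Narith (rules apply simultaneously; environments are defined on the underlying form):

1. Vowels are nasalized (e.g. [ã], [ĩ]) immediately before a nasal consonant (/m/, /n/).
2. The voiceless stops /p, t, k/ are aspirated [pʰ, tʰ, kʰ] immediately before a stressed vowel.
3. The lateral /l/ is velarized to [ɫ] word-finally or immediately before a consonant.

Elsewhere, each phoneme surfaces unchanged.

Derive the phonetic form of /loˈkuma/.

[loˈkʰũma]

/l/ — word-initial; rule 3 does not apply here → [l].
/o/ (between /l/ and /k/) fails the environment for rule 1, so it stays [o].
/k/ (between /o/ and /u/) occurs immediately before a stressed vowel → [kʰ] by rule 2.
/u/ meets the environment for rule 1 (before a nasal consonant) → [ũ].
/a/ (word-final) fails the environment for rule 1, so it stays [a].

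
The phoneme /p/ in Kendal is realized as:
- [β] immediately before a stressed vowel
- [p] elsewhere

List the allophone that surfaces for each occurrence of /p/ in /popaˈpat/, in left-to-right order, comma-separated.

[p], [p], [β]

Occurrence 1 (position 1): no conditioning environment matches → elsewhere allophone [p].
Occurrence 2 (position 3): no conditioning environment matches → elsewhere allophone [p].
Occurrence 3 (position 5): immediately before a stressed vowel → [β].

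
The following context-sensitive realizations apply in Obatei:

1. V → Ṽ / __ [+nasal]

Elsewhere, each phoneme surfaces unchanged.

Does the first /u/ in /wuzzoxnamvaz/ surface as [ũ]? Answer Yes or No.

No

/u/ — between /w/ and /z/; rule 1 does not apply here → [u].
The actual realization is [u], not [ũ].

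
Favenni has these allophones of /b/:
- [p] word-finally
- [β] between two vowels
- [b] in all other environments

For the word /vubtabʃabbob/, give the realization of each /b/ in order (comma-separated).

Occurrence 1 (position 3): no conditioning environment matches → elsewhere allophone [b].
Occurrence 2 (position 6): no conditioning environment matches → elsewhere allophone [b].
Occurrence 3 (position 9): no conditioning environment matches → elsewhere allophone [b].
Occurrence 4 (position 10): no conditioning environment matches → elsewhere allophone [b].
Occurrence 5 (position 12): word-finally → [p].

[b], [b], [b], [b], [p]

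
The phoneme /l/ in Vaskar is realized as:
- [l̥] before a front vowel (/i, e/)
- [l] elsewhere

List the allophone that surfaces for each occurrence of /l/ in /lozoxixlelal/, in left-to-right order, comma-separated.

[l], [l̥], [l], [l]

Occurrence 1 (position 1): no conditioning environment matches → elsewhere allophone [l].
Occurrence 2 (position 8): before a front vowel (/i, e/) → [l̥].
Occurrence 3 (position 10): no conditioning environment matches → elsewhere allophone [l].
Occurrence 4 (position 12): no conditioning environment matches → elsewhere allophone [l].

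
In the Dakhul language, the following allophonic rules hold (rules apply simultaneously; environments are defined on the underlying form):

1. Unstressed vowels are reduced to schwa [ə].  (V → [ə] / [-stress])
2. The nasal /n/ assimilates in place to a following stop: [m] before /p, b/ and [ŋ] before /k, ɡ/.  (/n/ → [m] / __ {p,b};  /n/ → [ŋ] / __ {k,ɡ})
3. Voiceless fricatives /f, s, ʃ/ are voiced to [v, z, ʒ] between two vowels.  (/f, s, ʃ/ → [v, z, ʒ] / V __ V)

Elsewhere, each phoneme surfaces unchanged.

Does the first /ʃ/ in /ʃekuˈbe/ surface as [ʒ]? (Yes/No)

No

/ʃ/ (word-initial) is in the target of rule 3 but the environment (between two vowels) is not met → [ʃ].
The actual realization is [ʃ], not [ʒ].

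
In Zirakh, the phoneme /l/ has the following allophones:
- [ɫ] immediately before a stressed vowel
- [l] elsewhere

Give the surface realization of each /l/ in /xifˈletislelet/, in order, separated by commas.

Occurrence 1 (position 4): immediately before a stressed vowel → [ɫ].
Occurrence 2 (position 9): no conditioning environment matches → elsewhere allophone [l].
Occurrence 3 (position 11): no conditioning environment matches → elsewhere allophone [l].

[ɫ], [l], [l]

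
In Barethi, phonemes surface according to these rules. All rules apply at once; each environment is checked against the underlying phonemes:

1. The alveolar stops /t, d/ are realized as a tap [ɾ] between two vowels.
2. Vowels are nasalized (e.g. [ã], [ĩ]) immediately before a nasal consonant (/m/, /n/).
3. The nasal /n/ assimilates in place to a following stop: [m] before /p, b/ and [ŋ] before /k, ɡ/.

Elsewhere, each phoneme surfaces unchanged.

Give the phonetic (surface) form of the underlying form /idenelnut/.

/i/ (word-initial): rule 2 targets it, but not before a nasal consonant → unchanged [i].
/d/ — between /i/ and /e/, between two vowels — surfaces as [ɾ] (rule 1).
/e/ — between /d/ and /n/, before a nasal consonant — surfaces as [ẽ] (rule 2).
/n/ — between /e/ and /e/; rule 3 does not apply here → [n].
/e/ (between /n/ and /l/) fails the environment for rule 2, so it stays [e].
/l/ (between /e/ and /n/): no rule targets it → [l].
/n/ (between /l/ and /u/): rule 3 targets it, but not before a labial or velar stop → unchanged [n].
/u/ (between /n/ and /t/) fails the environment for rule 2, so it stays [u].
/t/ (word-final) is in the target of rule 1 but the environment (between two vowels) is not met → [t].

[iɾẽnelnut]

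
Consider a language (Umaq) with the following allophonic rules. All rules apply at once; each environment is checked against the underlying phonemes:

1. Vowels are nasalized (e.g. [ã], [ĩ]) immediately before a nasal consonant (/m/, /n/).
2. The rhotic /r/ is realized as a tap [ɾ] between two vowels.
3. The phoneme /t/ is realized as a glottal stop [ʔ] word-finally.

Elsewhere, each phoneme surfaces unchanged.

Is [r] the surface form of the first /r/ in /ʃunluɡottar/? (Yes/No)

/r/ (word-final): rule 2 targets it, but not between two vowels → unchanged [r].
The actual realization is [r], which matches [r].

Yes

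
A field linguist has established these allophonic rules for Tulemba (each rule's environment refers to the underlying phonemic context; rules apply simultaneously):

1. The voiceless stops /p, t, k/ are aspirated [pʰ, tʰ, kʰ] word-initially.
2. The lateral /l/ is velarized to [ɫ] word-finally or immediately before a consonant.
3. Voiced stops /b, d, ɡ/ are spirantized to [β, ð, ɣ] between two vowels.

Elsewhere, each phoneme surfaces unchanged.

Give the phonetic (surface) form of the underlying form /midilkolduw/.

[miðiɫkoɫduw]

Rule 3 applies to /d/ (between /i/ and /i/: between two vowels) → [ð].
/l/ — between /i/ and /k/, word-finally or immediately before a consonant — surfaces as [ɫ] (rule 2).
/k/ (between /l/ and /o/) is in the target of rule 1 but the environment (word-initially) is not met → [k].
/l/ — between /o/ and /d/, word-finally or immediately before a consonant — surfaces as [ɫ] (rule 2).
/d/ (between /l/ and /u/) is in the target of rule 3 but the environment (between two vowels) is not met → [d].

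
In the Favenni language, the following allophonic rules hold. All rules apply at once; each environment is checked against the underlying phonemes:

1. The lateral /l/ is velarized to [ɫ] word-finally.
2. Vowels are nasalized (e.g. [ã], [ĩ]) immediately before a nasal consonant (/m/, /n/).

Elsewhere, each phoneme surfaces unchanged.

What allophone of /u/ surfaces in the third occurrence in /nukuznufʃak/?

[u]

/u/ — between /n/ and /f/; rule 2 does not apply here → [u].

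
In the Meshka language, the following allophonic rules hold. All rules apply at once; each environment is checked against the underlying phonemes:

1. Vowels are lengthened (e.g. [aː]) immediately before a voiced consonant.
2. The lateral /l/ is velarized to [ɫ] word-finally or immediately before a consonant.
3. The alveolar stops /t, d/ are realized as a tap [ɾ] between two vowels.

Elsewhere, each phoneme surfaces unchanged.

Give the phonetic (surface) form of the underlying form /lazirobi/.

/l/ (word-initial): rule 2 targets it, but not word-finally or immediately before a consonant → unchanged [l].
/a/ (between /l/ and /z/) occurs before a voiced consonant → [aː] by rule 1.
/z/ stays [z].
/i/ — between /z/ and /r/, before a voiced consonant — surfaces as [iː] (rule 1).
/r/ stays [r].
/o/ — between /r/ and /b/, before a voiced consonant — surfaces as [oː] (rule 1).
/b/ (between /o/ and /i/) is unaffected → [b].
/i/ (word-final): rule 1 targets it, but not before a voiced consonant → unchanged [i].

[laːziːroːbi]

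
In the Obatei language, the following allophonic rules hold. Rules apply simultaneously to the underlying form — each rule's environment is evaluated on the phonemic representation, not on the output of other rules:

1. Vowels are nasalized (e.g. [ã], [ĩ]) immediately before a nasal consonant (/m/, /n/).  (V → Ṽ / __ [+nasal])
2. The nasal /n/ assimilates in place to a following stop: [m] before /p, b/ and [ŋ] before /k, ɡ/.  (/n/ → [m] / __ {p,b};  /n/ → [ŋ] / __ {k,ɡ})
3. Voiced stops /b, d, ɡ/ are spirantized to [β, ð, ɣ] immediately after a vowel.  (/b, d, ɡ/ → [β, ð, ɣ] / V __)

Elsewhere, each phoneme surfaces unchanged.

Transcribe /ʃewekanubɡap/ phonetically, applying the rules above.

/ʃ/ — not in any rule's target class → [ʃ].
/e/ — between /ʃ/ and /w/; rule 1 does not apply here → [e].
/w/ (between /e/ and /e/) is unaffected → [w].
/e/ — between /w/ and /k/; rule 1 does not apply here → [e].
/k/ (between /e/ and /a/) is unaffected → [k].
/a/ — between /k/ and /n/, before a nasal consonant — surfaces as [ã] (rule 1).
/n/ — between /a/ and /u/; rule 2 does not apply here → [n].
/u/ (between /n/ and /b/): rule 1 targets it, but not before a nasal consonant → unchanged [u].
Rule 3 applies to /b/ (between /u/ and /ɡ/: immediately after a vowel) → [β].
/ɡ/ — between /b/ and /a/; rule 3 does not apply here → [ɡ].
/a/ (between /ɡ/ and /p/): rule 1 targets it, but not before a nasal consonant → unchanged [a].
/p/ (word-final) is unaffected → [p].

[ʃewekãnuβɡap]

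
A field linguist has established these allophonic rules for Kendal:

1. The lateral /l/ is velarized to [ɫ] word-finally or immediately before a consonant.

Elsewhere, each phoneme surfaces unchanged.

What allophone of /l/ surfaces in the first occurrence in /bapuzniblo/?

/l/ (between /b/ and /o/) fails the environment for rule 1, so it stays [l].

[l]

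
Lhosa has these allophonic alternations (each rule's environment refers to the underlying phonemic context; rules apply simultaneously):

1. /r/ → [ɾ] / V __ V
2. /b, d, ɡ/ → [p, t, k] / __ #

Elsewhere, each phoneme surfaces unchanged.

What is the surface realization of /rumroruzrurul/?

/r/ — word-initial; rule 1 does not apply here → [r].
/u/ — not in any rule's target class → [u].
/m/ (between /u/ and /r/) is unaffected → [m].
/r/ (between /m/ and /o/) fails the environment for rule 1, so it stays [r].
/o/ — not in any rule's target class → [o].
/r/ (between /o/ and /u/) occurs between two vowels → [ɾ] by rule 1.
/u/ (between /r/ and /z/): no rule targets it → [u].
/z/ — not in any rule's target class → [z].
/r/ (between /z/ and /u/) is in the target of rule 1 but the environment (between two vowels) is not met → [r].
/u/ (between /r/ and /r/): no rule targets it → [u].
/r/ (between /u/ and /u/) occurs between two vowels → [ɾ] by rule 1.
/u/ (between /r/ and /l/): no rule targets it → [u].
/l/ (word-final): no rule targets it → [l].

[rumroɾuzruɾul]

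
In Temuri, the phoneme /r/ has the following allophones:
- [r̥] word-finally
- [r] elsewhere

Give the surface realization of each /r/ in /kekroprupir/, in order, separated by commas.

[r], [r], [r̥]

Occurrence 1 (position 4): no conditioning environment matches → elsewhere allophone [r].
Occurrence 2 (position 7): no conditioning environment matches → elsewhere allophone [r].
Occurrence 3 (position 11): word-finally → [r̥].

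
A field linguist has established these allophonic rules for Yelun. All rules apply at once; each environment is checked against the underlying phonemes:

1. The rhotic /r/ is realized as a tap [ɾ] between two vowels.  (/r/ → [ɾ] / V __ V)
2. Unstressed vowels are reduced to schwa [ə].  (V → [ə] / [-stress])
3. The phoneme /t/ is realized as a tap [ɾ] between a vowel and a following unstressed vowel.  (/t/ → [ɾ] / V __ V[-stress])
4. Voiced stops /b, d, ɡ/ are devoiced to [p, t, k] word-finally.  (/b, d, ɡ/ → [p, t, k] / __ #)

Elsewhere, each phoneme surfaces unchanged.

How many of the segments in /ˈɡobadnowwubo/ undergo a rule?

Segments that undergo a rule: /a/ → [ə] (rule 2); /o/ → [ə] (rule 2); /u/ → [ə] (rule 2); /o/ → [ə] (rule 2).
All other segments surface unchanged.

4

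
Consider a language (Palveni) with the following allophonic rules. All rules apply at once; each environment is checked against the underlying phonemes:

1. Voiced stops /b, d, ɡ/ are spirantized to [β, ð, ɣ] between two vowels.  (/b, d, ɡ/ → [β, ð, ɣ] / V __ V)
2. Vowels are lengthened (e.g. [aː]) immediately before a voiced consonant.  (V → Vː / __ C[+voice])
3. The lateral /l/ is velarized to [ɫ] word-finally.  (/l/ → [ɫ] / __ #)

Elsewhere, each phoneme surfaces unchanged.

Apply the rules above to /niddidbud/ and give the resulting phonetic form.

[niːddiːdbuːd]

/n/ (word-initial): no rule targets it → [n].
/i/ meets the environment for rule 2 (before a voiced consonant) → [iː].
/d/ (between /i/ and /d/): rule 1 targets it, but not between two vowels → unchanged [d].
/d/ (between /d/ and /i/) is in the target of rule 1 but the environment (between two vowels) is not met → [d].
Rule 2 applies to /i/ (between /d/ and /d/: before a voiced consonant) → [iː].
/d/ (between /i/ and /b/) fails the environment for rule 1, so it stays [d].
/b/ — between /d/ and /u/; rule 1 does not apply here → [b].
/u/ (between /b/ and /d/): before a voiced consonant, so rule 2 applies → [uː].
/d/ — word-final; rule 1 does not apply here → [d].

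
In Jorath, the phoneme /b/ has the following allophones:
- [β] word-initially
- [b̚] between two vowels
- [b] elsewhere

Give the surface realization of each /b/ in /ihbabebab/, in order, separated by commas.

[b], [b̚], [b̚], [b]

Occurrence 1 (position 3): no conditioning environment matches → elsewhere allophone [b].
Occurrence 2 (position 5): between two vowels → [b̚].
Occurrence 3 (position 7): between two vowels → [b̚].
Occurrence 4 (position 9): no conditioning environment matches → elsewhere allophone [b].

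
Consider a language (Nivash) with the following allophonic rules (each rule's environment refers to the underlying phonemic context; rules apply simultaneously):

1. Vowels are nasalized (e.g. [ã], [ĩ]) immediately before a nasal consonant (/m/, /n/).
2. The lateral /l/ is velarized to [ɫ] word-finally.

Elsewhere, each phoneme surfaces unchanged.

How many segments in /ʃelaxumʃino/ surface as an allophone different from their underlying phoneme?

2

Segments that undergo a rule: /u/ → [ũ] (rule 1); /i/ → [ĩ] (rule 1).
All other segments surface unchanged.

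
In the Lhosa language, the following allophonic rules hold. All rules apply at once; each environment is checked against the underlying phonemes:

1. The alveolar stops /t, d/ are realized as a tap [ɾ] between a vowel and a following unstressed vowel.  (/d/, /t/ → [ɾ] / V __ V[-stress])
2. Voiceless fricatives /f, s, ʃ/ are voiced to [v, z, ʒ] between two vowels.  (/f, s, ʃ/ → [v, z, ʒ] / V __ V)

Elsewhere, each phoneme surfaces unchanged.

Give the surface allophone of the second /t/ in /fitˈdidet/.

/t/ — word-final; rule 1 does not apply here → [t].

[t]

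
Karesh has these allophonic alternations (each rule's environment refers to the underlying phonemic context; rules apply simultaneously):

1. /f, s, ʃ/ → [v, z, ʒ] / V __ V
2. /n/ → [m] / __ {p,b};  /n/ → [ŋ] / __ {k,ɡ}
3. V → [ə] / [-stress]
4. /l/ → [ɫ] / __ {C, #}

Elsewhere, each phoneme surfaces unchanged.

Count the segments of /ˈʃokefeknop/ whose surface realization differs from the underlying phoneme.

4

Segments that undergo a rule: /e/ → [ə] (rule 3); /f/ → [v] (rule 1); /e/ → [ə] (rule 3); /o/ → [ə] (rule 3).
All other segments surface unchanged.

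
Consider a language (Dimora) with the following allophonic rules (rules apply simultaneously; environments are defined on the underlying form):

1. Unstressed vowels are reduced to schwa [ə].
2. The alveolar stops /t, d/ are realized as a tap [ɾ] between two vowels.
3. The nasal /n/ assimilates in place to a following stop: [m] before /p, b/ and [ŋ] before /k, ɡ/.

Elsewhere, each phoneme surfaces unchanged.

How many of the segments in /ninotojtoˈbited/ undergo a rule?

Segments that undergo a rule: /i/ → [ə] (rule 1); /o/ → [ə] (rule 1); /t/ → [ɾ] (rule 2); /o/ → [ə] (rule 1); /o/ → [ə] (rule 1); /t/ → [ɾ] (rule 2); /e/ → [ə] (rule 1).
All other segments surface unchanged.

7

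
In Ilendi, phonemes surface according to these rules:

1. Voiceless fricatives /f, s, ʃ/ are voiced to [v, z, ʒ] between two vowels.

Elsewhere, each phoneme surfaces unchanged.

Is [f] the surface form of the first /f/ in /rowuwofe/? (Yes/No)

/f/ meets the environment for rule 1 (between two vowels) → [v].
The actual realization is [v], not [f].

No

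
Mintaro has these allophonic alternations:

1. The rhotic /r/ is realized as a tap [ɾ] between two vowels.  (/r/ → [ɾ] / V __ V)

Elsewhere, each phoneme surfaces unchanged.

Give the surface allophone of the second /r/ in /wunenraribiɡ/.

/r/ (between /a/ and /i/): between two vowels, so rule 1 applies → [ɾ].

[ɾ]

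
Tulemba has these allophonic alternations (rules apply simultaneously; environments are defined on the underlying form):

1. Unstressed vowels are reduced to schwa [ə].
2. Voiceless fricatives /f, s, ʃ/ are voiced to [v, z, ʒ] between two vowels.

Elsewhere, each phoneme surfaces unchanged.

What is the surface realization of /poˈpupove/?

[pəˈpupəvə]

/p/ (word-initial) is unaffected → [p].
/o/ (between /p/ and /p/) occurs in an unstressed syllable → [ə] by rule 1.
/p/ — not in any rule's target class → [p].
/u/ — between /p/ and /p/; rule 1 does not apply here → [u].
/p/ — not in any rule's target class → [p].
/o/ (between /p/ and /v/) occurs in an unstressed syllable → [ə] by rule 1.
/v/ (between /o/ and /e/): no rule targets it → [v].
/e/ meets the environment for rule 1 (in an unstressed syllable) → [ə].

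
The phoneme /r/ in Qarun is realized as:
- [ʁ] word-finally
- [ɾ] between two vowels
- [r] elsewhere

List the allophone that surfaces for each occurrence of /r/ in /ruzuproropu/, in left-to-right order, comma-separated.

Occurrence 1 (position 1): no conditioning environment matches → elsewhere allophone [r].
Occurrence 2 (position 6): no conditioning environment matches → elsewhere allophone [r].
Occurrence 3 (position 8): between two vowels → [ɾ].

[r], [r], [ɾ]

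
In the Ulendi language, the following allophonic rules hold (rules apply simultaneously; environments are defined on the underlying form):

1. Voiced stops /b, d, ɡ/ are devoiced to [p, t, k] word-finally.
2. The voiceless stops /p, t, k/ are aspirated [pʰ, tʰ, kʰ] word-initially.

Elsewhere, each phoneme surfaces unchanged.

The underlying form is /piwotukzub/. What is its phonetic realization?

[pʰiwotukzup]

/p/ (word-initial): word-initially, so rule 2 applies → [pʰ].
/i/ — not in any rule's target class → [i].
/w/ (between /i/ and /o/): no rule targets it → [w].
/o/ (between /w/ and /t/) is unaffected → [o].
/t/ (between /o/ and /u/): rule 2 targets it, but not word-initially → unchanged [t].
/u/ (between /t/ and /k/): no rule targets it → [u].
/k/ — between /u/ and /z/; rule 2 does not apply here → [k].
/z/ stays [z].
/u/ (between /z/ and /b/): no rule targets it → [u].
/b/ (word-final) occurs word-finally → [p] by rule 1.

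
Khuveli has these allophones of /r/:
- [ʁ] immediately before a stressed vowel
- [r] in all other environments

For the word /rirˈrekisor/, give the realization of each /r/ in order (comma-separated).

Occurrence 1 (position 1): no conditioning environment matches → elsewhere allophone [r].
Occurrence 2 (position 3): no conditioning environment matches → elsewhere allophone [r].
Occurrence 3 (position 4): immediately before a stressed vowel → [ʁ].
Occurrence 4 (position 10): no conditioning environment matches → elsewhere allophone [r].

[r], [r], [ʁ], [r]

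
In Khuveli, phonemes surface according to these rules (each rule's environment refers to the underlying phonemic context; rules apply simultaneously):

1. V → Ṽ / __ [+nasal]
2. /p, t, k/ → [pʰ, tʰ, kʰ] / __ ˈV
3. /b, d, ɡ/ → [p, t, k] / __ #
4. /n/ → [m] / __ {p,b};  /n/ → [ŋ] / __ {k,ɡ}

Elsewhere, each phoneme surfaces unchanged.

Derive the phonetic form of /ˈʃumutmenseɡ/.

[ˈʃũmutmẽnsek]

Rule 1 applies to /u/ (between /ʃ/ and /m/: before a nasal consonant) → [ũ].
/u/ (between /m/ and /t/) is in the target of rule 1 but the environment (before a nasal consonant) is not met → [u].
/t/ (between /u/ and /m/) fails the environment for rule 2, so it stays [t].
/e/ — between /m/ and /n/, before a nasal consonant — surfaces as [ẽ] (rule 1).
/n/ — between /e/ and /s/; rule 4 does not apply here → [n].
/e/ — between /s/ and /ɡ/; rule 1 does not apply here → [e].
/ɡ/ meets the environment for rule 3 (word-finally) → [k].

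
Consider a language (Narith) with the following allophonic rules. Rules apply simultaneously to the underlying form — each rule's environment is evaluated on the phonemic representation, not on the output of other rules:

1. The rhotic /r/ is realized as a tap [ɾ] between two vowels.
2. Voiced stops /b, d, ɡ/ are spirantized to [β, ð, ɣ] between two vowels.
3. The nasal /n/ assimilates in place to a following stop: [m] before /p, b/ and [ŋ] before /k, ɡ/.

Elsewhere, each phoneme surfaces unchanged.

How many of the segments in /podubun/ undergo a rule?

Segments that undergo a rule: /d/ → [ð] (rule 2); /b/ → [β] (rule 2).
All other segments surface unchanged.

2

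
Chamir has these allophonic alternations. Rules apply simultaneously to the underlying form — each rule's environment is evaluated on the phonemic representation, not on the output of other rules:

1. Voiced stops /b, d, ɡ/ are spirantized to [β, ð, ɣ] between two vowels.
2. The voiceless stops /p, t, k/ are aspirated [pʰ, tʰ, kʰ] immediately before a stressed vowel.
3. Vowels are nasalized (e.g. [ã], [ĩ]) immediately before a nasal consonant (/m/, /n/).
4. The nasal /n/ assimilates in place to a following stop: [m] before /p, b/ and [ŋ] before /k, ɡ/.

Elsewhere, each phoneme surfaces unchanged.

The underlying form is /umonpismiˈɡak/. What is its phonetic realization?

Rule 3 applies to /u/ (word-initial: before a nasal consonant) → [ũ].
/m/ (between /u/ and /o/) is unaffected → [m].
/o/ meets the environment for rule 3 (before a nasal consonant) → [õ].
Rule 4 applies to /n/ (between /o/ and /p/: before a labial or velar stop) → [m].
/p/ — between /n/ and /i/; rule 2 does not apply here → [p].
/i/ — between /p/ and /s/; rule 3 does not apply here → [i].
/s/ stays [s].
/m/ (between /s/ and /i/) is unaffected → [m].
/i/ (between /m/ and /ɡ/) is in the target of rule 3 but the environment (before a nasal consonant) is not met → [i].
/ɡ/ meets the environment for rule 1 (between two vowels) → [ɣ].
/a/ — between /ɡ/ and /k/; rule 3 does not apply here → [a].
/k/ (word-final): rule 2 targets it, but not immediately before a stressed vowel → unchanged [k].

[ũmõmpismiˈɣak]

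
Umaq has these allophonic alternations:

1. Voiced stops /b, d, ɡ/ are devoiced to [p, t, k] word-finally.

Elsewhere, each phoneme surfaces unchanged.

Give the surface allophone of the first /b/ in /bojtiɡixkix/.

/b/ (word-initial): rule 1 targets it, but not word-finally → unchanged [b].

[b]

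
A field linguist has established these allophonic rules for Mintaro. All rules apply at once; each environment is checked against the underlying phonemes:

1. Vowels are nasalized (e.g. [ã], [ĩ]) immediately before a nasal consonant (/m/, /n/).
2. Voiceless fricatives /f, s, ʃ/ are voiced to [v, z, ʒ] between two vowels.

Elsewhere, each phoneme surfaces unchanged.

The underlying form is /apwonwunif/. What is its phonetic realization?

/a/ (word-initial): rule 1 targets it, but not before a nasal consonant → unchanged [a].
/p/ — not in any rule's target class → [p].
/w/ stays [w].
/o/ (between /w/ and /n/): before a nasal consonant, so rule 1 applies → [õ].
/n/ (between /o/ and /w/) is unaffected → [n].
/w/ (between /n/ and /u/) is unaffected → [w].
/u/ (between /w/ and /n/) occurs before a nasal consonant → [ũ] by rule 1.
/n/ — not in any rule's target class → [n].
/i/ — between /n/ and /f/; rule 1 does not apply here → [i].
/f/ (word-final) is in the target of rule 2 but the environment (between two vowels) is not met → [f].

[apwõnwũnif]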